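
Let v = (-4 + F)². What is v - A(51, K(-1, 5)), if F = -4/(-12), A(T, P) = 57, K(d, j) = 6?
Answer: -392/9 ≈ -43.556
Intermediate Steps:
F = ⅓ (F = -4*(-1/12) = ⅓ ≈ 0.33333)
v = 121/9 (v = (-4 + ⅓)² = (-11/3)² = 121/9 ≈ 13.444)
v - A(51, K(-1, 5)) = 121/9 - 1*57 = 121/9 - 57 = -392/9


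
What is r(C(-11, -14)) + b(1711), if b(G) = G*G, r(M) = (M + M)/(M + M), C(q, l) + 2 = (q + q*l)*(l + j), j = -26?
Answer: 2927522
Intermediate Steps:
C(q, l) = -2 + (-26 + l)*(q + l*q) (C(q, l) = -2 + (q + q*l)*(l - 26) = -2 + (q + l*q)*(-26 + l) = -2 + (-26 + l)*(q + l*q))
r(M) = 1 (r(M) = (2*M)/((2*M)) = (2*M)*(1/(2*M)) = 1)
b(G) = G**2
r(C(-11, -14)) + b(1711) = 1 + 1711**2 = 1 + 2927521 = 2927522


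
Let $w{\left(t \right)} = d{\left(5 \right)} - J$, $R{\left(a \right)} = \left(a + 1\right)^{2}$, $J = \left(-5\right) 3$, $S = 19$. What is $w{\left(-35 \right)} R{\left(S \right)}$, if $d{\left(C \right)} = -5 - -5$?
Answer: $6000$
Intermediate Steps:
$d{\left(C \right)} = 0$ ($d{\left(C \right)} = -5 + 5 = 0$)
$J = -15$
$R{\left(a \right)} = \left(1 + a\right)^{2}$
$w{\left(t \right)} = 15$ ($w{\left(t \right)} = 0 - -15 = 0 + 15 = 15$)
$w{\left(-35 \right)} R{\left(S \right)} = 15 \left(1 + 19\right)^{2} = 15 \cdot 20^{2} = 15 \cdot 400 = 6000$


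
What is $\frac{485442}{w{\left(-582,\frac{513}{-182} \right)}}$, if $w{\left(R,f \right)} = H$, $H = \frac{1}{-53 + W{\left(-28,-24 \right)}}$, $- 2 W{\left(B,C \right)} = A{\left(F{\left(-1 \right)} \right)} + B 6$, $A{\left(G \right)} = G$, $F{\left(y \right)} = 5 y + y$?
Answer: $16505028$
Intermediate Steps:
$F{\left(y \right)} = 6 y$
$W{\left(B,C \right)} = 3 - 3 B$ ($W{\left(B,C \right)} = - \frac{6 \left(-1\right) + B 6}{2} = - \frac{-6 + 6 B}{2} = 3 - 3 B$)
$H = \frac{1}{34}$ ($H = \frac{1}{-53 + \left(3 - -84\right)} = \frac{1}{-53 + \left(3 + 84\right)} = \frac{1}{-53 + 87} = \frac{1}{34} \approx 0.029412$)
$w{\left(R,f \right)} = \frac{1}{34}$
$\frac{485442}{w{\left(-582,\frac{513}{-182} \right)}} = 485442 \frac{1}{\frac{1}{34}} = 485442 \cdot 34 = 16505028$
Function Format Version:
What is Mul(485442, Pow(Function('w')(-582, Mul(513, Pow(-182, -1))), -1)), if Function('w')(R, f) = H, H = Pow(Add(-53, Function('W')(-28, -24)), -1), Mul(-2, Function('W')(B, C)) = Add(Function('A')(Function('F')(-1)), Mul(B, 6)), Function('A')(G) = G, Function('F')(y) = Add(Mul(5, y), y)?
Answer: 16505028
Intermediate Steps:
Function('F')(y) = Mul(6, y)
Function('W')(B, C) = Add(3, Mul(-3, B)) (Function('W')(B, C) = Mul(Rational(-1, 2), Add(Mul(6, -1), Mul(B, 6))) = Mul(Rational(-1, 2), Add(-6, Mul(6, B))) = Add(3, Mul(-3, B)))
H = Rational(1, 34) (H = Pow(Add(-53, Add(3, Mul(-3, -28))), -1) = Pow(Add(-53, Add(3, 84)), -1) = Pow(Add(-53, 87), -1) = Pow(34, -1) = Rational(1, 34) ≈ 0.029412)
Function('w')(R, f) = Rational(1, 34)
Mul(485442, Pow(Function('w')(-582, Mul(513, Pow(-182, -1))), -1)) = Mul(485442, Pow(Rational(1, 34), -1)) = Mul(485442, 34) = 16505028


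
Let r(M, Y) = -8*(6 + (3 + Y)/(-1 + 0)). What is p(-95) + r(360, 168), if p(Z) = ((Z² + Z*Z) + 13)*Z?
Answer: -1714665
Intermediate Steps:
r(M, Y) = -24 + 8*Y (r(M, Y) = -8*(6 + (3 + Y)/(-1)) = -8*(6 + (3 + Y)*(-1)) = -8*(6 + (-3 - Y)) = -8*(3 - Y) = -24 + 8*Y)
p(Z) = Z*(13 + 2*Z²) (p(Z) = ((Z² + Z²) + 13)*Z = (2*Z² + 13)*Z = (13 + 2*Z²)*Z = Z*(13 + 2*Z²))
p(-95) + r(360, 168) = -95*(13 + 2*(-95)²) + (-24 + 8*168) = -95*(13 + 2*9025) + (-24 + 1344) = -95*(13 + 18050) + 1320 = -95*18063 + 1320 = -1715985 + 1320 = -1714665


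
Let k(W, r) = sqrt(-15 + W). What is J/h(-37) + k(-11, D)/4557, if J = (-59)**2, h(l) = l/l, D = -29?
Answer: 3481 + I*sqrt(26)/4557 ≈ 3481.0 + 0.0011189*I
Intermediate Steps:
h(l) = 1
J = 3481
J/h(-37) + k(-11, D)/4557 = 3481/1 + sqrt(-15 - 11)/4557 = 3481*1 + sqrt(-26)*(1/4557) = 3481 + (I*sqrt(26))*(1/4557) = 3481 + I*sqrt(26)/4557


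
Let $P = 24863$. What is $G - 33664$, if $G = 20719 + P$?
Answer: $11918$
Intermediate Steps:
$G = 45582$ ($G = 20719 + 24863 = 45582$)
$G - 33664 = 45582 - 33664 = 11918$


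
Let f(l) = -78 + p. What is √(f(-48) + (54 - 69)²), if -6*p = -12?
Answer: √149 ≈ 12.207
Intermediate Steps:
p = 2 (p = -⅙*(-12) = 2)
f(l) = -76 (f(l) = -78 + 2 = -76)
√(f(-48) + (54 - 69)²) = √(-76 + (54 - 69)²) = √(-76 + (-15)²) = √(-76 + 225) = √149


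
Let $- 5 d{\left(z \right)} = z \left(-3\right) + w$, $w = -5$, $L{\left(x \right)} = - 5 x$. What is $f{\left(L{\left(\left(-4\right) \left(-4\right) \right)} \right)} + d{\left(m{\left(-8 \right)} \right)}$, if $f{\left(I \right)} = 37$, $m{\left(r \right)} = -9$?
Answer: $\frac{163}{5} \approx 32.6$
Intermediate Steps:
$d{\left(z \right)} = 1 + \frac{3 z}{5}$ ($d{\left(z \right)} = - \frac{z \left(-3\right) - 5}{5} = - \frac{- 3 z - 5}{5} = - \frac{-5 - 3 z}{5} = 1 + \frac{3 z}{5}$)
$f{\left(L{\left(\left(-4\right) \left(-4\right) \right)} \right)} + d{\left(m{\left(-8 \right)} \right)} = 37 + \left(1 + \frac{3}{5} \left(-9\right)\right) = 37 + \left(1 - \frac{27}{5}\right) = 37 - \frac{22}{5} = \frac{163}{5}$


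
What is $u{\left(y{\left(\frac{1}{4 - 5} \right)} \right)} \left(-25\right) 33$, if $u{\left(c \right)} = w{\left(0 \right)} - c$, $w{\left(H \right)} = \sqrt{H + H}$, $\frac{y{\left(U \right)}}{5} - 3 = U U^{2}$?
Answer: $8250$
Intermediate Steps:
$y{\left(U \right)} = 15 + 5 U^{3}$ ($y{\left(U \right)} = 15 + 5 U U^{2} = 15 + 5 U^{3}$)
$w{\left(H \right)} = \sqrt{2} \sqrt{H}$ ($w{\left(H \right)} = \sqrt{2 H} = \sqrt{2} \sqrt{H}$)
$u{\left(c \right)} = - c$ ($u{\left(c \right)} = \sqrt{2} \sqrt{0} - c = \sqrt{2} \cdot 0 - c = 0 - c = - c$)
$u{\left(y{\left(\frac{1}{4 - 5} \right)} \right)} \left(-25\right) 33 = - (15 + 5 \left(\frac{1}{4 - 5}\right)^{3}) \left(-25\right) 33 = - (15 + 5 \left(\frac{1}{-1}\right)^{3}) \left(-25\right) 33 = - (15 + 5 \left(-1\right)^{3}) \left(-25\right) 33 = - (15 + 5 \left(-1\right)) \left(-25\right) 33 = - (15 - 5) \left(-25\right) 33 = \left(-1\right) 10 \left(-25\right) 33 = \left(-10\right) \left(-25\right) 33 = 250 \cdot 33 = 8250$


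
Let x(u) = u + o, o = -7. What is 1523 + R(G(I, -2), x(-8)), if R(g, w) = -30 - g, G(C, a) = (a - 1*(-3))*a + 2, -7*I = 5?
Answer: 1493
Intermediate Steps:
I = -5/7 (I = -⅐*5 = -5/7 ≈ -0.71429)
x(u) = -7 + u (x(u) = u - 7 = -7 + u)
G(C, a) = 2 + a*(3 + a) (G(C, a) = (a + 3)*a + 2 = (3 + a)*a + 2 = a*(3 + a) + 2 = 2 + a*(3 + a))
1523 + R(G(I, -2), x(-8)) = 1523 + (-30 - (2 + (-2)² + 3*(-2))) = 1523 + (-30 - (2 + 4 - 6)) = 1523 + (-30 - 1*0) = 1523 + (-30 + 0) = 1523 - 30 = 1493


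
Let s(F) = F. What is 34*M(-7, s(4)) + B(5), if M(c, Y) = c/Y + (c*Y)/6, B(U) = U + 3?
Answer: -1261/6 ≈ -210.17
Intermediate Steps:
B(U) = 3 + U
M(c, Y) = c/Y + Y*c/6 (M(c, Y) = c/Y + (Y*c)*(⅙) = c/Y + Y*c/6)
34*M(-7, s(4)) + B(5) = 34*(-7/4 + (⅙)*4*(-7)) + (3 + 5) = 34*(-7*¼ - 14/3) + 8 = 34*(-7/4 - 14/3) + 8 = 34*(-77/12) + 8 = -1309/6 + 8 = -1261/6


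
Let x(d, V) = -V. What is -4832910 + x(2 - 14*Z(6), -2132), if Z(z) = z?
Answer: -4830778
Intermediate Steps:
-4832910 + x(2 - 14*Z(6), -2132) = -4832910 - 1*(-2132) = -4832910 + 2132 = -4830778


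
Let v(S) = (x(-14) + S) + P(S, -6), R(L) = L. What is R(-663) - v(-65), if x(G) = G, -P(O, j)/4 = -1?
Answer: -588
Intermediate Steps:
P(O, j) = 4 (P(O, j) = -4*(-1) = 4)
v(S) = -10 + S (v(S) = (-14 + S) + 4 = -10 + S)
R(-663) - v(-65) = -663 - (-10 - 65) = -663 - 1*(-75) = -663 + 75 = -588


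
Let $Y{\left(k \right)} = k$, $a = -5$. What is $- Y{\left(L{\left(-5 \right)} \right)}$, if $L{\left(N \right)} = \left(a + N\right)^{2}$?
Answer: $-100$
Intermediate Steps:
$L{\left(N \right)} = \left(-5 + N\right)^{2}$
$- Y{\left(L{\left(-5 \right)} \right)} = - \left(-5 - 5\right)^{2} = - \left(-10\right)^{2} = \left(-1\right) 100 = -100$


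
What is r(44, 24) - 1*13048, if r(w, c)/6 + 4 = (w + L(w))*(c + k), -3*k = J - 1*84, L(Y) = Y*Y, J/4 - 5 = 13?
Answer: 319568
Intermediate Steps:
J = 72 (J = 20 + 4*13 = 20 + 52 = 72)
L(Y) = Y²
k = 4 (k = -(72 - 1*84)/3 = -(72 - 84)/3 = -⅓*(-12) = 4)
r(w, c) = -24 + 6*(4 + c)*(w + w²) (r(w, c) = -24 + 6*((w + w²)*(c + 4)) = -24 + 6*((w + w²)*(4 + c)) = -24 + 6*((4 + c)*(w + w²)) = -24 + 6*(4 + c)*(w + w²))
r(44, 24) - 1*13048 = (-24 + 24*44 + 24*44² + 6*24*44 + 6*24*44²) - 1*13048 = (-24 + 1056 + 24*1936 + 6336 + 6*24*1936) - 13048 = (-24 + 1056 + 46464 + 6336 + 278784) - 13048 = 332616 - 13048 = 319568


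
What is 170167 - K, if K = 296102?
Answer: -125935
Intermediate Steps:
170167 - K = 170167 - 1*296102 = 170167 - 296102 = -125935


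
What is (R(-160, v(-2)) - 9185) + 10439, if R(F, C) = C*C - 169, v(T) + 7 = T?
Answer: 1166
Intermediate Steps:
v(T) = -7 + T
R(F, C) = -169 + C² (R(F, C) = C² - 169 = -169 + C²)
(R(-160, v(-2)) - 9185) + 10439 = ((-169 + (-7 - 2)²) - 9185) + 10439 = ((-169 + (-9)²) - 9185) + 10439 = ((-169 + 81) - 9185) + 10439 = (-88 - 9185) + 10439 = -9273 + 10439 = 1166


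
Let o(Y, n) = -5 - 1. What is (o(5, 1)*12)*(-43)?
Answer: 3096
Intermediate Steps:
o(Y, n) = -6
(o(5, 1)*12)*(-43) = -6*12*(-43) = -72*(-43) = 3096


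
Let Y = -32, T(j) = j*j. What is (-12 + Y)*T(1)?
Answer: -44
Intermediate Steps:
T(j) = j²
(-12 + Y)*T(1) = (-12 - 32)*1² = -44*1 = -44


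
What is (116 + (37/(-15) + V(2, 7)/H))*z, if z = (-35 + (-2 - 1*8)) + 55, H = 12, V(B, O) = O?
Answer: 6847/6 ≈ 1141.2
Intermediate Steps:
z = 10 (z = (-35 + (-2 - 8)) + 55 = (-35 - 10) + 55 = -45 + 55 = 10)
(116 + (37/(-15) + V(2, 7)/H))*z = (116 + (37/(-15) + 7/12))*10 = (116 + (37*(-1/15) + 7*(1/12)))*10 = (116 + (-37/15 + 7/12))*10 = (116 - 113/60)*10 = (6847/60)*10 = 6847/6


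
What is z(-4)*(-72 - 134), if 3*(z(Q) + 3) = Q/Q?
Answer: 1648/3 ≈ 549.33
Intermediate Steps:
z(Q) = -8/3 (z(Q) = -3 + (Q/Q)/3 = -3 + (1/3)*1 = -3 + 1/3 = -8/3)
z(-4)*(-72 - 134) = -8*(-72 - 134)/3 = -8/3*(-206) = 1648/3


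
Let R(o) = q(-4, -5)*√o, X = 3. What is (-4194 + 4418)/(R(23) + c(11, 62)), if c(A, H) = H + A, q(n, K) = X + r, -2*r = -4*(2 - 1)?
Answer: 8176/2377 - 560*√23/2377 ≈ 2.3098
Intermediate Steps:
r = 2 (r = -(-2)*(2 - 1) = -(-2) = -½*(-4) = 2)
q(n, K) = 5 (q(n, K) = 3 + 2 = 5)
c(A, H) = A + H
R(o) = 5*√o
(-4194 + 4418)/(R(23) + c(11, 62)) = (-4194 + 4418)/(5*√23 + (11 + 62)) = 224/(5*√23 + 73) = 224/(73 + 5*√23)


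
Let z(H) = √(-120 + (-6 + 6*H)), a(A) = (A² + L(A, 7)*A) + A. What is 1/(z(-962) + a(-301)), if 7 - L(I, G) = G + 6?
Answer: 15351/1413920189 - I*√5898/8483521134 ≈ 1.0857e-5 - 9.0527e-9*I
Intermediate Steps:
L(I, G) = 1 - G (L(I, G) = 7 - (G + 6) = 7 - (6 + G) = 7 + (-6 - G) = 1 - G)
a(A) = A² - 5*A (a(A) = (A² + (1 - 1*7)*A) + A = (A² + (1 - 7)*A) + A = (A² - 6*A) + A = A² - 5*A)
z(H) = √(-126 + 6*H)
1/(z(-962) + a(-301)) = 1/(√(-126 + 6*(-962)) - 301*(-5 - 301)) = 1/(√(-126 - 5772) - 301*(-306)) = 1/(√(-5898) + 92106) = 1/(I*√5898 + 92106) = 1/(92106 + I*√5898)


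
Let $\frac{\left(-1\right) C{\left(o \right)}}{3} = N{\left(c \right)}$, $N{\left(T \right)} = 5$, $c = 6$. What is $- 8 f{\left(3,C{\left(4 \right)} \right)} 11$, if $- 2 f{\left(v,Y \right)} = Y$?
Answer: $-660$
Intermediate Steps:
$C{\left(o \right)} = -15$ ($C{\left(o \right)} = \left(-3\right) 5 = -15$)
$f{\left(v,Y \right)} = - \frac{Y}{2}$
$- 8 f{\left(3,C{\left(4 \right)} \right)} 11 = - 8 \left(\left(- \frac{1}{2}\right) \left(-15\right)\right) 11 = \left(-8\right) \frac{15}{2} \cdot 11 = \left(-60\right) 11 = -660$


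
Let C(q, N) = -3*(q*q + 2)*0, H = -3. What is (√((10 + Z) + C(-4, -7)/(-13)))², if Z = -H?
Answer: 13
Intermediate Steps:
Z = 3 (Z = -1*(-3) = 3)
C(q, N) = 0 (C(q, N) = -3*(q² + 2)*0 = -3*(2 + q²)*0 = (-6 - 3*q²)*0 = 0)
(√((10 + Z) + C(-4, -7)/(-13)))² = (√((10 + 3) + 0/(-13)))² = (√(13 + 0*(-1/13)))² = (√(13 + 0))² = (√13)² = 13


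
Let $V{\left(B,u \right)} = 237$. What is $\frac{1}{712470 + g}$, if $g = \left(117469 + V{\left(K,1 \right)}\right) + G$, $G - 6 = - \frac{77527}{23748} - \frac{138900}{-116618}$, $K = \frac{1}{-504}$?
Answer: $\frac{1384722132}{1149568517764781} \approx 1.2046 \cdot 10^{-6}$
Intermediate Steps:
$K = - \frac{1}{504} \approx -0.0019841$
$G = \frac{5437109549}{1384722132}$ ($G = 6 - \left(- \frac{69450}{58309} + \frac{77527}{23748}\right) = 6 - \frac{2871223243}{1384722132} = \frac{5437109549}{1384722132} \approx 3.9265$)
$g = \frac{162995540378741}{1384722132}$ ($g = \left(117469 + 237\right) + \frac{5437109549}{1384722132} = 117706 + \frac{5437109549}{1384722132} = \frac{162995540378741}{1384722132} \approx 1.1771 \cdot 10^{5}$)
$\frac{1}{712470 + g} = \frac{1}{712470 + \frac{162995540378741}{1384722132}} = \frac{1}{\frac{1149568517764781}{1384722132}} = \frac{1384722132}{1149568517764781}$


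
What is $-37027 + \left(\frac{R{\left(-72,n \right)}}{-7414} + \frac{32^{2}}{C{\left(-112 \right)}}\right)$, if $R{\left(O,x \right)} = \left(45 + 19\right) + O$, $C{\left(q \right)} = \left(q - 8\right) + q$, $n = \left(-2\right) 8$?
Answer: $- \frac{3980987961}{107503} \approx -37031.0$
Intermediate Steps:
$n = -16$
$C{\left(q \right)} = -8 + 2 q$ ($C{\left(q \right)} = \left(-8 + q\right) + q = -8 + 2 q$)
$R{\left(O,x \right)} = 64 + O$
$-37027 + \left(\frac{R{\left(-72,n \right)}}{-7414} + \frac{32^{2}}{C{\left(-112 \right)}}\right) = -37027 + \left(\frac{64 - 72}{-7414} + \frac{32^{2}}{-8 + 2 \left(-112\right)}\right) = -37027 + \left(\left(-8\right) \left(- \frac{1}{7414}\right) + \frac{1024}{-8 - 224}\right) = -37027 + \left(\frac{4}{3707} + \frac{1024}{-232}\right) = -37027 + \left(\frac{4}{3707} + 1024 \left(- \frac{1}{232}\right)\right) = -37027 + \left(\frac{4}{3707} - \frac{128}{29}\right) = -37027 - \frac{474380}{107503} = - \frac{3980987961}{107503}$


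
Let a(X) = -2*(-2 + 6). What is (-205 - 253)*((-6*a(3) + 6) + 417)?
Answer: -215718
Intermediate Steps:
a(X) = -8 (a(X) = -2*4 = -8)
(-205 - 253)*((-6*a(3) + 6) + 417) = (-205 - 253)*((-6*(-8) + 6) + 417) = -458*((48 + 6) + 417) = -458*(54 + 417) = -458*471 = -215718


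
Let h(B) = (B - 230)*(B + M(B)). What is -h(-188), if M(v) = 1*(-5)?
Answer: -80674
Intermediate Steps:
M(v) = -5
h(B) = (-230 + B)*(-5 + B) (h(B) = (B - 230)*(B - 5) = (-230 + B)*(-5 + B))
-h(-188) = -(1150 + (-188)² - 235*(-188)) = -(1150 + 35344 + 44180) = -1*80674 = -80674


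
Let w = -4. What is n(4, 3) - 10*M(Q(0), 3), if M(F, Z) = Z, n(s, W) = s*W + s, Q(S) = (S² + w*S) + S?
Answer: -14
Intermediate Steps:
Q(S) = S² - 3*S (Q(S) = (S² - 4*S) + S = S² - 3*S)
n(s, W) = s + W*s (n(s, W) = W*s + s = s + W*s)
n(4, 3) - 10*M(Q(0), 3) = 4*(1 + 3) - 10*3 = 4*4 - 30 = 16 - 30 = -14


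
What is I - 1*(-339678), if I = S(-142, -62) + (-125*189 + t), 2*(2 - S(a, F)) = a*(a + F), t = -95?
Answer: 301476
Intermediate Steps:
S(a, F) = 2 - a*(F + a)/2 (S(a, F) = 2 - a*(a + F)/2 = 2 - a*(F + a)/2)
I = -38202 (I = (2 - ½*(-142)² - ½*(-62)*(-142)) + (-125*189 - 95) = (2 - ½*20164 - 4402) + (-23625 - 95) = (2 - 10082 - 4402) - 23720 = -14482 - 23720 = -38202)
I - 1*(-339678) = -38202 - 1*(-339678) = -38202 + 339678 = 301476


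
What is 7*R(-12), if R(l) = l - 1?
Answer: -91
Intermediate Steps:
R(l) = -1 + l
7*R(-12) = 7*(-1 - 12) = 7*(-13) = -91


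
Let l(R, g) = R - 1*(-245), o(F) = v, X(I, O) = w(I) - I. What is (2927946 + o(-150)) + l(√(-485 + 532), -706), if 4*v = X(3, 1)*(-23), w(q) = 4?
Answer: 11712741/4 + √47 ≈ 2.9282e+6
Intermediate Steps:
X(I, O) = 4 - I
v = -23/4 (v = ((4 - 1*3)*(-23))/4 = ((4 - 3)*(-23))/4 = (1*(-23))/4 = (¼)*(-23) = -23/4 ≈ -5.7500)
o(F) = -23/4
l(R, g) = 245 + R (l(R, g) = R + 245 = 245 + R)
(2927946 + o(-150)) + l(√(-485 + 532), -706) = (2927946 - 23/4) + (245 + √(-485 + 532)) = 11711761/4 + (245 + √47) = 11712741/4 + √47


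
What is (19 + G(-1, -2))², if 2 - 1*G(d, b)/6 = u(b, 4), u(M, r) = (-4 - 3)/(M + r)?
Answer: 2704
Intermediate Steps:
u(M, r) = -7/(M + r)
G(d, b) = 12 + 42/(4 + b) (G(d, b) = 12 - (-42)/(b + 4) = 12 - (-42)/(4 + b) = 12 + 42/(4 + b))
(19 + G(-1, -2))² = (19 + 6*(15 + 2*(-2))/(4 - 2))² = (19 + 6*(15 - 4)/2)² = (19 + 6*(½)*11)² = (19 + 33)² = 52² = 2704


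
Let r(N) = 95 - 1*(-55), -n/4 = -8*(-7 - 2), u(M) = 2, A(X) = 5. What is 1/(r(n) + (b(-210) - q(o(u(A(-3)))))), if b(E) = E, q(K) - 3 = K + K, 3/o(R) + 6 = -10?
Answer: -8/501 ≈ -0.015968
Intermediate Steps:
o(R) = -3/16 (o(R) = 3/(-6 - 10) = 3/(-16) = 3*(-1/16) = -3/16)
q(K) = 3 + 2*K (q(K) = 3 + (K + K) = 3 + 2*K)
n = -288 (n = -(-32)*(-7 - 2) = -(-32)*(-9) = -4*72 = -288)
r(N) = 150 (r(N) = 95 + 55 = 150)
1/(r(n) + (b(-210) - q(o(u(A(-3)))))) = 1/(150 + (-210 - (3 + 2*(-3/16)))) = 1/(150 + (-210 - (3 - 3/8))) = 1/(150 + (-210 - 1*21/8)) = 1/(150 + (-210 - 21/8)) = 1/(150 - 1701/8) = 1/(-501/8) = -8/501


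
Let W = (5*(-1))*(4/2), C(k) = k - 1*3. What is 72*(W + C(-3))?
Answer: -1152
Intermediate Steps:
C(k) = -3 + k (C(k) = k - 3 = -3 + k)
W = -10 (W = -20/2 = -5*2 = -10)
72*(W + C(-3)) = 72*(-10 + (-3 - 3)) = 72*(-10 - 6) = 72*(-16) = -1152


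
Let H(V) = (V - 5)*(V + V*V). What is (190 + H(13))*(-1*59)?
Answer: -97114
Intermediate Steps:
H(V) = (-5 + V)*(V + V²)
(190 + H(13))*(-1*59) = (190 + 13*(-5 + 13² - 4*13))*(-1*59) = (190 + 13*(-5 + 169 - 52))*(-59) = (190 + 13*112)*(-59) = (190 + 1456)*(-59) = 1646*(-59) = -97114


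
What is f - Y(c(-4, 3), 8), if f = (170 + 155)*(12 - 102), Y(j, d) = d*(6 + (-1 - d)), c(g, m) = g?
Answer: -29226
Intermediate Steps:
Y(j, d) = d*(5 - d)
f = -29250 (f = 325*(-90) = -29250)
f - Y(c(-4, 3), 8) = -29250 - 8*(5 - 1*8) = -29250 - 8*(5 - 8) = -29250 - 8*(-3) = -29250 - 1*(-24) = -29250 + 24 = -29226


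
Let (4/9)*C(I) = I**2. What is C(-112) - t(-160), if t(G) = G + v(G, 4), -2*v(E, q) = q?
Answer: 28386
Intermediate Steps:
v(E, q) = -q/2
C(I) = 9*I**2/4
t(G) = -2 + G (t(G) = G - 1/2*4 = G - 2 = -2 + G)
C(-112) - t(-160) = (9/4)*(-112)**2 - (-2 - 160) = (9/4)*12544 - 1*(-162) = 28224 + 162 = 28386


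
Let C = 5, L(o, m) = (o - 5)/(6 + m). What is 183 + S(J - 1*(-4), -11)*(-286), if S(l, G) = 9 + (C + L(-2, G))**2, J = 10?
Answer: -352639/25 ≈ -14106.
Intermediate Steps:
L(o, m) = (-5 + o)/(6 + m)
S(l, G) = 9 + (5 - 7/(6 + G))**2 (S(l, G) = 9 + (5 + (-5 - 2)/(6 + G))**2 = 9 + (5 - 7/(6 + G))**2)
183 + S(J - 1*(-4), -11)*(-286) = 183 + (9 + (23 + 5*(-11))**2/(6 - 11)**2)*(-286) = 183 + (9 + (23 - 55)**2/(-5)**2)*(-286) = 183 + (9 + (1/25)*(-32)**2)*(-286) = 183 + (9 + (1/25)*1024)*(-286) = 183 + (9 + 1024/25)*(-286) = 183 + (1249/25)*(-286) = 183 - 357214/25 = -352639/25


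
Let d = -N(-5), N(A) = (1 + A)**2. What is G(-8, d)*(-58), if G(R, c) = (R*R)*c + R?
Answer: 59856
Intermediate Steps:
d = -16 (d = -(1 - 5)**2 = -1*(-4)**2 = -1*16 = -16)
G(R, c) = R + c*R**2 (G(R, c) = R**2*c + R = c*R**2 + R = R + c*R**2)
G(-8, d)*(-58) = -8*(1 - 8*(-16))*(-58) = -8*(1 + 128)*(-58) = -8*129*(-58) = -1032*(-58) = 59856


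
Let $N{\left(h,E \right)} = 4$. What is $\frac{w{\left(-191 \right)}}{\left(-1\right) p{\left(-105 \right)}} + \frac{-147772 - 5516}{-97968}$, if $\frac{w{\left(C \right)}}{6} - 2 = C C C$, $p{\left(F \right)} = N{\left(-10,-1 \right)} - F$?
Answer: $\frac{170657743731}{444938} \approx 3.8355 \cdot 10^{5}$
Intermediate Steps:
$p{\left(F \right)} = 4 - F$
$w{\left(C \right)} = 12 + 6 C^{3}$ ($w{\left(C \right)} = 12 + 6 C C C = 12 + 6 C^{2} C = 12 + 6 C^{3}$)
$\frac{w{\left(-191 \right)}}{\left(-1\right) p{\left(-105 \right)}} + \frac{-147772 - 5516}{-97968} = \frac{12 + 6 \left(-191\right)^{3}}{\left(-1\right) \left(4 - -105\right)} + \frac{-147772 - 5516}{-97968} = \frac{12 + 6 \left(-6967871\right)}{\left(-1\right) \left(4 + 105\right)} + \left(-147772 - 5516\right) \left(- \frac{1}{97968}\right) = \frac{12 - 41807226}{\left(-1\right) 109} - - \frac{6387}{4082} = - \frac{41807214}{-109} + \frac{6387}{4082} = \left(-41807214\right) \left(- \frac{1}{109}\right) + \frac{6387}{4082} = \frac{41807214}{109} + \frac{6387}{4082} = \frac{170657743731}{444938}$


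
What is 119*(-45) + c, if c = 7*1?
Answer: -5348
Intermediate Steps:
c = 7
119*(-45) + c = 119*(-45) + 7 = -5355 + 7 = -5348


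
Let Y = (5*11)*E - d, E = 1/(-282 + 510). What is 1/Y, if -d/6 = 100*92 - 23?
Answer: 228/12554191 ≈ 1.8161e-5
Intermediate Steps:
E = 1/228 ≈ 0.0043860
d = -55062 (d = -6*(100*92 - 23) = -6*(9200 - 23) = -6*9177 = -55062)
Y = 12554191/228 (Y = (5*11)*(1/228) - 1*(-55062) = 55*(1/228) + 55062 = 55/228 + 55062 = 12554191/228 ≈ 55062.)
1/Y = 1/(12554191/228) = 228/12554191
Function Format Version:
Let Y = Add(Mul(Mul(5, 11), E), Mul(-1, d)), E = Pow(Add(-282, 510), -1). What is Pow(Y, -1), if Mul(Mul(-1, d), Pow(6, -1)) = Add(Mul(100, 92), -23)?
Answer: Rational(228, 12554191) ≈ 1.8161e-5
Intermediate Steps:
E = Rational(1, 228) (E = Pow(228, -1) = Rational(1, 228) ≈ 0.0043860)
d = -55062 (d = Mul(-6, Add(Mul(100, 92), -23)) = Mul(-6, Add(9200, -23)) = Mul(-6, 9177) = -55062)
Y = Rational(12554191, 228) (Y = Add(Mul(Mul(5, 11), Rational(1, 228)), Mul(-1, -55062)) = Add(Mul(55, Rational(1, 228)), 55062) = Add(Rational(55, 228), 55062) = Rational(12554191, 228) ≈ 55062.)
Pow(Y, -1) = Pow(Rational(12554191, 228), -1) = Rational(228, 12554191)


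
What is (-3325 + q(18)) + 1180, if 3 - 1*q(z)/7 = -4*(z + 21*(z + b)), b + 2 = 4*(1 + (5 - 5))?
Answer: 10140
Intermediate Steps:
b = 2 (b = -2 + 4*(1 + (5 - 5)) = -2 + 4*(1 + 0) = -2 + 4*1 = -2 + 4 = 2)
q(z) = 1197 + 616*z (q(z) = 21 - (-28)*(z + 21*(z + 2)) = 21 - (-28)*(z + 21*(2 + z)) = 21 - (-28)*(z + (42 + 21*z)) = 21 - (-28)*(42 + 22*z) = 21 - 7*(-168 - 88*z) = 21 + (1176 + 616*z) = 1197 + 616*z)
(-3325 + q(18)) + 1180 = (-3325 + (1197 + 616*18)) + 1180 = (-3325 + (1197 + 11088)) + 1180 = (-3325 + 12285) + 1180 = 8960 + 1180 = 10140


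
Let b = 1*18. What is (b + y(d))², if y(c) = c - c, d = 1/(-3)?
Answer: 324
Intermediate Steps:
b = 18
d = -⅓ ≈ -0.33333
y(c) = 0
(b + y(d))² = (18 + 0)² = 18² = 324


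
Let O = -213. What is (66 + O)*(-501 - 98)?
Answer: 88053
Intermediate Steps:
(66 + O)*(-501 - 98) = (66 - 213)*(-501 - 98) = -147*(-599) = 88053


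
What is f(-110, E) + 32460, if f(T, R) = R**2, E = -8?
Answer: 32524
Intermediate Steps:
f(-110, E) + 32460 = (-8)**2 + 32460 = 64 + 32460 = 32524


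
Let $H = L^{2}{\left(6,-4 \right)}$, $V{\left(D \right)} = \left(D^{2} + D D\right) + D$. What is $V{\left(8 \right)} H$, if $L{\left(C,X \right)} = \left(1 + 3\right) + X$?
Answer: $0$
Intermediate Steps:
$L{\left(C,X \right)} = 4 + X$
$V{\left(D \right)} = D + 2 D^{2}$ ($V{\left(D \right)} = \left(D^{2} + D^{2}\right) + D = 2 D^{2} + D = D + 2 D^{2}$)
$H = 0$ ($H = \left(4 - 4\right)^{2} = 0^{2} = 0$)
$V{\left(8 \right)} H = 8 \left(1 + 2 \cdot 8\right) 0 = 8 \left(1 + 16\right) 0 = 8 \cdot 17 \cdot 0 = 136 \cdot 0 = 0$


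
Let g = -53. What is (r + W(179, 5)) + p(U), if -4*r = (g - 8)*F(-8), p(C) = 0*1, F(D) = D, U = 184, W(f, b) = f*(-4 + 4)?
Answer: -122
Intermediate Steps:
W(f, b) = 0 (W(f, b) = f*0 = 0)
p(C) = 0
r = -122 (r = -(-53 - 8)*(-8)/4 = -(-61)*(-8)/4 = -¼*488 = -122)
(r + W(179, 5)) + p(U) = (-122 + 0) + 0 = -122 + 0 = -122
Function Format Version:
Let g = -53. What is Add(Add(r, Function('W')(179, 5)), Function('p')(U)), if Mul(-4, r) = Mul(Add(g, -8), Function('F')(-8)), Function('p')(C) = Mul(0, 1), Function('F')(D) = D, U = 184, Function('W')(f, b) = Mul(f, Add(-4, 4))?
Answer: -122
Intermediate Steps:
Function('W')(f, b) = 0 (Function('W')(f, b) = Mul(f, 0) = 0)
Function('p')(C) = 0
r = -122 (r = Mul(Rational(-1, 4), Mul(Add(-53, -8), -8)) = Mul(Rational(-1, 4), Mul(-61, -8)) = Mul(Rational(-1, 4), 488) = -122)
Add(Add(r, Function('W')(179, 5)), Function('p')(U)) = Add(Add(-122, 0), 0) = Add(-122, 0) = -122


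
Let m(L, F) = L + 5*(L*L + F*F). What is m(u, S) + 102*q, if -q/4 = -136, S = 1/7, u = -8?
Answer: 2734205/49 ≈ 55800.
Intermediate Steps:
S = ⅐ ≈ 0.14286
m(L, F) = L + 5*F² + 5*L² (m(L, F) = L + 5*(L² + F²) = L + 5*(F² + L²) = L + (5*F² + 5*L²) = L + 5*F² + 5*L²)
q = 544 (q = -4*(-136) = 544)
m(u, S) + 102*q = (-8 + 5*(⅐)² + 5*(-8)²) + 102*544 = (-8 + 5*(1/49) + 5*64) + 55488 = (-8 + 5/49 + 320) + 55488 = 15293/49 + 55488 = 2734205/49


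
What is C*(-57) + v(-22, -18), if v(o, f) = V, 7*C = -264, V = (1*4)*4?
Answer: 15160/7 ≈ 2165.7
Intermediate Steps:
V = 16 (V = 4*4 = 16)
C = -264/7 (C = (⅐)*(-264) = -264/7 ≈ -37.714)
v(o, f) = 16
C*(-57) + v(-22, -18) = -264/7*(-57) + 16 = 15048/7 + 16 = 15160/7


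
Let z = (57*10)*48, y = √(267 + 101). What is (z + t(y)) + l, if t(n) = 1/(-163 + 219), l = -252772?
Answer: -12623071/56 ≈ -2.2541e+5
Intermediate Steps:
y = 4*√23 (y = √368 = 4*√23 ≈ 19.183)
t(n) = 1/56
z = 27360 (z = 570*48 = 27360)
(z + t(y)) + l = (27360 + 1/56) - 252772 = 1532161/56 - 252772 = -12623071/56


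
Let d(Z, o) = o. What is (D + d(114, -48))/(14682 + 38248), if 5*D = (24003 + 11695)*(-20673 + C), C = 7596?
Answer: -233411493/132325 ≈ -1763.9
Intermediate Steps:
D = -466822746/5 (D = ((24003 + 11695)*(-20673 + 7596))/5 = (35698*(-13077))/5 = (1/5)*(-466822746) = -466822746/5 ≈ -9.3364e+7)
(D + d(114, -48))/(14682 + 38248) = (-466822746/5 - 48)/(14682 + 38248) = -466822986/5/52930 = -466822986/5*1/52930 = -233411493/132325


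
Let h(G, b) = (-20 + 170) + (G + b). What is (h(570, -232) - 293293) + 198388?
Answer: -94417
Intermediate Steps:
h(G, b) = 150 + G + b (h(G, b) = 150 + (G + b) = 150 + G + b)
(h(570, -232) - 293293) + 198388 = ((150 + 570 - 232) - 293293) + 198388 = (488 - 293293) + 198388 = -292805 + 198388 = -94417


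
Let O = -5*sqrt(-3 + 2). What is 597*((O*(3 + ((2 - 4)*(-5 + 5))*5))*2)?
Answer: -17910*I ≈ -17910.0*I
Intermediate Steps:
O = -5*I ≈ -5.0*I
597*((O*(3 + ((2 - 4)*(-5 + 5))*5))*2) = 597*(((-5*I)*(3 + ((2 - 4)*(-5 + 5))*5))*2) = 597*(((-5*I)*(3 - 2*0*5))*2) = 597*(((-5*I)*(3 + 0*5))*2) = 597*(((-5*I)*(3 + 0))*2) = 597*((-5*I*3)*2) = 597*(-15*I*2) = 597*(-30*I) = -17910*I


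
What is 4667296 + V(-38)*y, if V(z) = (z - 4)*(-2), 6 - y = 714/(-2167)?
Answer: 10115182576/2167 ≈ 4.6678e+6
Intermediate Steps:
y = 13716/2167 (y = 6 - 714/(-2167) = 6 - 714*(-1)/2167 = 6 - 1*(-714/2167) = 6 + 714/2167 = 13716/2167 ≈ 6.3295)
V(z) = 8 - 2*z (V(z) = (-4 + z)*(-2) = 8 - 2*z)
4667296 + V(-38)*y = 4667296 + (8 - 2*(-38))*(13716/2167) = 4667296 + (8 + 76)*(13716/2167) = 4667296 + 84*(13716/2167) = 4667296 + 1152144/2167 = 10115182576/2167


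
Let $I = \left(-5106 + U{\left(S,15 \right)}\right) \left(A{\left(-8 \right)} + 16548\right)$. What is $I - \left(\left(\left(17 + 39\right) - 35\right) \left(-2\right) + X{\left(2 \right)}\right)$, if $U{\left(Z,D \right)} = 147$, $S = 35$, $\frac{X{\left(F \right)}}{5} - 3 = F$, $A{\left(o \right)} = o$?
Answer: $-82021843$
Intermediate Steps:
$X{\left(F \right)} = 15 + 5 F$
$I = -82021860$ ($I = \left(-5106 + 147\right) \left(-8 + 16548\right) = \left(-4959\right) 16540 = -82021860$)
$I - \left(\left(\left(17 + 39\right) - 35\right) \left(-2\right) + X{\left(2 \right)}\right) = -82021860 - \left(\left(\left(17 + 39\right) - 35\right) \left(-2\right) + \left(15 + 5 \cdot 2\right)\right) = -82021860 - \left(\left(56 - 35\right) \left(-2\right) + \left(15 + 10\right)\right) = -82021860 - \left(21 \left(-2\right) + 25\right) = -82021860 - \left(-42 + 25\right) = -82021860 - -17 = -82021860 + 17 = -82021843$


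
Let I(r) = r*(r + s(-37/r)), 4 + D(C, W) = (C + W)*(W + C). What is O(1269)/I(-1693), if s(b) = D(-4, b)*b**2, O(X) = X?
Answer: 6157898077833/13908597575123192 ≈ 0.00044274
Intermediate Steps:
D(C, W) = -4 + (C + W)**2 (D(C, W) = -4 + (C + W)*(W + C) = -4 + (C + W)*(C + W) = -4 + (C + W)**2)
s(b) = b**2*(-4 + (-4 + b)**2) (s(b) = (-4 + (-4 + b)**2)*b**2 = b**2*(-4 + (-4 + b)**2))
I(r) = r*(r + 1369*(-4 + (-4 - 37/r)**2)/r**2) (I(r) = r*(r + (-37/r)**2*(-4 + (-4 - 37/r)**2)) = r*(r + (1369/r**2)*(-4 + (-4 - 37/r)**2)) = r*(r + 1369*(-4 + (-4 - 37/r)**2)/r**2))
O(1269)/I(-1693) = 1269/(((1874161 + (-1693)**5 + 16428*(-1693)**2 + 405224*(-1693))/(-1693)**3)) = 1269/((-(1874161 - 13908643977691693 + 16428*2866249 - 686044232)/4852559557)) = 1269/((-(1874161 - 13908643977691693 + 47086738572 - 686044232)/4852559557)) = 1269/((-1/4852559557*(-13908597575123192))) = 1269/(13908597575123192/4852559557) = 1269*(4852559557/13908597575123192) = 6157898077833/13908597575123192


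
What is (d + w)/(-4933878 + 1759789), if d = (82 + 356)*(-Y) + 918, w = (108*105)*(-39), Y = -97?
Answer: 398856/3174089 ≈ 0.12566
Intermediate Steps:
w = -442260 (w = 11340*(-39) = -442260)
d = 43404 (d = (82 + 356)*(-1*(-97)) + 918 = 438*97 + 918 = 42486 + 918 = 43404)
(d + w)/(-4933878 + 1759789) = (43404 - 442260)/(-4933878 + 1759789) = -398856/(-3174089) = -398856*(-1/3174089) = 398856/3174089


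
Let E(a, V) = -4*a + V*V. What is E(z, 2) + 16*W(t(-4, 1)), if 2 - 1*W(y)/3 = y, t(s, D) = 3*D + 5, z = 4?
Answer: -300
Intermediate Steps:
t(s, D) = 5 + 3*D
W(y) = 6 - 3*y
E(a, V) = V² - 4*a (E(a, V) = -4*a + V² = V² - 4*a)
E(z, 2) + 16*W(t(-4, 1)) = (2² - 4*4) + 16*(6 - 3*(5 + 3*1)) = (4 - 16) + 16*(6 - 3*(5 + 3)) = -12 + 16*(6 - 3*8) = -12 + 16*(6 - 24) = -12 + 16*(-18) = -12 - 288 = -300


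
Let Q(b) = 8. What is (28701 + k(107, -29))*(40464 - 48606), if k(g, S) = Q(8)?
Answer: -233748678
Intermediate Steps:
k(g, S) = 8
(28701 + k(107, -29))*(40464 - 48606) = (28701 + 8)*(40464 - 48606) = 28709*(-8142) = -233748678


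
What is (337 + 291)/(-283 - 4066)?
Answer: -628/4349 ≈ -0.14440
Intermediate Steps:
(337 + 291)/(-283 - 4066) = 628/(-4349) = 628*(-1/4349) = -628/4349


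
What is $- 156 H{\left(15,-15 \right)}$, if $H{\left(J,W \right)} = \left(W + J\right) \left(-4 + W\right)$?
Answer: $0$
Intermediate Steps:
$H{\left(J,W \right)} = \left(-4 + W\right) \left(J + W\right)$ ($H{\left(J,W \right)} = \left(J + W\right) \left(-4 + W\right) = \left(-4 + W\right) \left(J + W\right)$)
$- 156 H{\left(15,-15 \right)} = - 156 \left(\left(-15\right)^{2} - 60 - -60 + 15 \left(-15\right)\right) = - 156 \left(225 - 60 + 60 - 225\right) = \left(-156\right) 0 = 0$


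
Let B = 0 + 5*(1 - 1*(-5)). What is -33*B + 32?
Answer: -958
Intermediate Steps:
B = 30 (B = 0 + 5*(1 + 5) = 0 + 5*6 = 0 + 30 = 30)
-33*B + 32 = -33*30 + 32 = -990 + 32 = -958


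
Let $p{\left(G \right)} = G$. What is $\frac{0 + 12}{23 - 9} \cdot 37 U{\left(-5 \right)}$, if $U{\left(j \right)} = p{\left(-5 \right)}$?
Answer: $- \frac{1110}{7} \approx -158.57$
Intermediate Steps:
$U{\left(j \right)} = -5$
$\frac{0 + 12}{23 - 9} \cdot 37 U{\left(-5 \right)} = \frac{0 + 12}{23 - 9} \cdot 37 \left(-5\right) = \frac{12}{14} \cdot 37 \left(-5\right) = 12 \cdot \frac{1}{14} \cdot 37 \left(-5\right) = \frac{6}{7} \cdot 37 \left(-5\right) = \frac{222}{7} \left(-5\right) = - \frac{1110}{7}$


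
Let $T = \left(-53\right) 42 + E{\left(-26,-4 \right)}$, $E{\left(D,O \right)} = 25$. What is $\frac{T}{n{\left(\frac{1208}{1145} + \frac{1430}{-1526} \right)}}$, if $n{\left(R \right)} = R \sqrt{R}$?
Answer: $- \frac{1922870635 \sqrt{90009740415}}{10614974841} \approx -54347.0$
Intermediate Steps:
$n{\left(R \right)} = R^{\frac{3}{2}}$
$T = -2201$ ($T = \left(-53\right) 42 + 25 = -2226 + 25 = -2201$)
$\frac{T}{n{\left(\frac{1208}{1145} + \frac{1430}{-1526} \right)}} = - \frac{2201}{\left(\frac{1208}{1145} + \frac{1430}{-1526}\right)^{\frac{3}{2}}} = - \frac{2201}{\left(1208 \cdot \frac{1}{1145} + 1430 \left(- \frac{1}{1526}\right)\right)^{\frac{3}{2}}} = - \frac{2201}{\left(\frac{1208}{1145} - \frac{715}{763}\right)^{\frac{3}{2}}} = - \frac{2201}{\left(\frac{103029}{873635}\right)^{\frac{3}{2}}} = - \frac{2201}{\frac{103029}{763238113225} \sqrt{90009740415}} = - 2201 \frac{873635 \sqrt{90009740415}}{10614974841} = - \frac{1922870635 \sqrt{90009740415}}{10614974841}$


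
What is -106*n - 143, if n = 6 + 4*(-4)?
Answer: 917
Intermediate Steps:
n = -10 (n = 6 - 16 = -10)
-106*n - 143 = -106*(-10) - 143 = 1060 - 143 = 917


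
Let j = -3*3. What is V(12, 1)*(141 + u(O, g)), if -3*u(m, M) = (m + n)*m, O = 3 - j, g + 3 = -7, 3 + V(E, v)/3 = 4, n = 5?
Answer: 219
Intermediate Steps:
j = -9 (j = -1*9 = -9)
V(E, v) = 3 (V(E, v) = -9 + 3*4 = -9 + 12 = 3)
g = -10 (g = -3 - 7 = -10)
O = 12 (O = 3 - 1*(-9) = 3 + 9 = 12)
u(m, M) = -m*(5 + m)/3 (u(m, M) = -(m + 5)*m/3 = -(5 + m)*m/3 = -m*(5 + m)/3)
V(12, 1)*(141 + u(O, g)) = 3*(141 - 1/3*12*(5 + 12)) = 3*(141 - 1/3*12*17) = 3*(141 - 68) = 3*73 = 219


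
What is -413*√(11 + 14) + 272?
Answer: -1793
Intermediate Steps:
-413*√(11 + 14) + 272 = -413*√25 + 272 = -413*5 + 272 = -2065 + 272 = -1793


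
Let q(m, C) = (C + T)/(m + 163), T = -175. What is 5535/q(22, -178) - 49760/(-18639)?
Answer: -19068304745/6579567 ≈ -2898.1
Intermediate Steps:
q(m, C) = (-175 + C)/(163 + m) (q(m, C) = (C - 175)/(m + 163) = (-175 + C)/(163 + m))
5535/q(22, -178) - 49760/(-18639) = 5535/(((-175 - 178)/(163 + 22))) - 49760/(-18639) = 5535/((-353/185)) - 49760*(-1/18639) = 5535/(((1/185)*(-353))) + 49760/18639 = 5535/(-353/185) + 49760/18639 = 5535*(-185/353) + 49760/18639 = -1023975/353 + 49760/18639 = -19068304745/6579567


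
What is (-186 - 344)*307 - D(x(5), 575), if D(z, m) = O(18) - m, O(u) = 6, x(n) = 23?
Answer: -162141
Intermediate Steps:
D(z, m) = 6 - m
(-186 - 344)*307 - D(x(5), 575) = (-186 - 344)*307 - (6 - 1*575) = -530*307 - (6 - 575) = -162710 - 1*(-569) = -162710 + 569 = -162141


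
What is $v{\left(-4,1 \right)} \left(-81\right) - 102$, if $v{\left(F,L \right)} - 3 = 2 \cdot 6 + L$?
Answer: $-1398$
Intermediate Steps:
$v{\left(F,L \right)} = 15 + L$ ($v{\left(F,L \right)} = 3 + \left(2 \cdot 6 + L\right) = 3 + \left(12 + L\right) = 15 + L$)
$v{\left(-4,1 \right)} \left(-81\right) - 102 = \left(15 + 1\right) \left(-81\right) - 102 = 16 \left(-81\right) - 102 = -1296 - 102 = -1398$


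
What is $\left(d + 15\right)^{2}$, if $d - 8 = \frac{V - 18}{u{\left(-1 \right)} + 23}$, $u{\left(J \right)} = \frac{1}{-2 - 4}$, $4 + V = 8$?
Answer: $\frac{9406489}{18769} \approx 501.17$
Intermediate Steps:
$V = 4$ ($V = -4 + 8 = 4$)
$u{\left(J \right)} = - \frac{1}{6}$ ($u{\left(J \right)} = \frac{1}{-6} = - \frac{1}{6}$)
$d = \frac{1012}{137}$ ($d = 8 + \frac{4 - 18}{- \frac{1}{6} + 23} = 8 - \frac{14}{\frac{137}{6}} = 8 - \frac{84}{137} = \frac{1012}{137} \approx 7.3869$)
$\left(d + 15\right)^{2} = \left(\frac{1012}{137} + 15\right)^{2} = \left(\frac{3067}{137}\right)^{2} = \frac{9406489}{18769}$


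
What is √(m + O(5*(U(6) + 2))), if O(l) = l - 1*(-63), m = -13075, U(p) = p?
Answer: 2*I*√3243 ≈ 113.89*I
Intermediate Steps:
O(l) = 63 + l (O(l) = l + 63 = 63 + l)
√(m + O(5*(U(6) + 2))) = √(-13075 + (63 + 5*(6 + 2))) = √(-13075 + (63 + 5*8)) = √(-13075 + (63 + 40)) = √(-13075 + 103) = √(-12972) = 2*I*√3243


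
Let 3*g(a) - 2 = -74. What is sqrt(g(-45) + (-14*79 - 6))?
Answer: 4*I*sqrt(71) ≈ 33.705*I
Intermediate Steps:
g(a) = -24 (g(a) = 2/3 + (1/3)*(-74) = 2/3 - 74/3 = -24)
sqrt(g(-45) + (-14*79 - 6)) = sqrt(-24 + (-14*79 - 6)) = sqrt(-24 + (-1106 - 6)) = sqrt(-24 - 1112) = sqrt(-1136) = 4*I*sqrt(71)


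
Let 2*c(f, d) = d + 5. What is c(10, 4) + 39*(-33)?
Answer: -2565/2 ≈ -1282.5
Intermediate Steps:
c(f, d) = 5/2 + d/2 (c(f, d) = (d + 5)/2 = (5 + d)/2 = 5/2 + d/2)
c(10, 4) + 39*(-33) = (5/2 + (1/2)*4) + 39*(-33) = (5/2 + 2) - 1287 = 9/2 - 1287 = -2565/2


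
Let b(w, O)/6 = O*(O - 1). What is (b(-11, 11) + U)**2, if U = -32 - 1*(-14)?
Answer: 412164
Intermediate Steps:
U = -18 (U = -32 + 14 = -18)
b(w, O) = 6*O*(-1 + O) (b(w, O) = 6*(O*(O - 1)) = 6*(O*(-1 + O)) = 6*O*(-1 + O))
(b(-11, 11) + U)**2 = (6*11*(-1 + 11) - 18)**2 = (6*11*10 - 18)**2 = (660 - 18)**2 = 642**2 = 412164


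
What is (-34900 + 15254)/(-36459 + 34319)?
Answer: 9823/1070 ≈ 9.1804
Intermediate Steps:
(-34900 + 15254)/(-36459 + 34319) = -19646/(-2140) = -19646*(-1/2140) = 9823/1070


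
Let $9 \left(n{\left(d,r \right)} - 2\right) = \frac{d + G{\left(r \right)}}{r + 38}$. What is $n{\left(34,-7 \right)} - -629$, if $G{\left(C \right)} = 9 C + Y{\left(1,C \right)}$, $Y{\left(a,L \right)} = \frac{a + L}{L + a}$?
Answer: $\frac{176021}{279} \approx 630.9$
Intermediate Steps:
$Y{\left(a,L \right)} = 1$ ($Y{\left(a,L \right)} = \frac{L + a}{L + a} = 1$)
$G{\left(C \right)} = 1 + 9 C$ ($G{\left(C \right)} = 9 C + 1 = 1 + 9 C$)
$n{\left(d,r \right)} = 2 + \frac{1 + d + 9 r}{9 \left(38 + r\right)}$ ($n{\left(d,r \right)} = 2 + \frac{\left(d + \left(1 + 9 r\right)\right) \frac{1}{r + 38}}{9} = 2 + \frac{\left(1 + d + 9 r\right) \frac{1}{38 + r}}{9} = 2 + \frac{\frac{1}{38 + r} \left(1 + d + 9 r\right)}{9} = 2 + \frac{1 + d + 9 r}{9 \left(38 + r\right)}$)
$n{\left(34,-7 \right)} - -629 = \frac{685 + 34 + 27 \left(-7\right)}{9 \left(38 - 7\right)} - -629 = \frac{685 + 34 - 189}{9 \cdot 31} + 629 = \frac{1}{9} \cdot \frac{1}{31} \cdot 530 + 629 = \frac{530}{279} + 629 = \frac{176021}{279}$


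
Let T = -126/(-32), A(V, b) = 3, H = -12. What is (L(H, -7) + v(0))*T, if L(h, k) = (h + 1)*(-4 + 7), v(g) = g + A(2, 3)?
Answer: -945/8 ≈ -118.13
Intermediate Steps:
v(g) = 3 + g (v(g) = g + 3 = 3 + g)
L(h, k) = 3 + 3*h (L(h, k) = (1 + h)*3 = 3 + 3*h)
T = 63/16 (T = -126*(-1/32) = 63/16 ≈ 3.9375)
(L(H, -7) + v(0))*T = ((3 + 3*(-12)) + (3 + 0))*(63/16) = ((3 - 36) + 3)*(63/16) = (-33 + 3)*(63/16) = -30*63/16 = -945/8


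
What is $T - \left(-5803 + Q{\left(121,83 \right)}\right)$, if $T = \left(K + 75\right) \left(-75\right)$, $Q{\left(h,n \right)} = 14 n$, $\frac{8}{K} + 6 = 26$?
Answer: $-1014$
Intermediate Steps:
$K = \frac{2}{5}$ ($K = \frac{8}{-6 + 26} = \frac{8}{20} = 8 \cdot \frac{1}{20} = \frac{2}{5} \approx 0.4$)
$T = -5655$ ($T = \left(\frac{2}{5} + 75\right) \left(-75\right) = \frac{377}{5} \left(-75\right) = -5655$)
$T - \left(-5803 + Q{\left(121,83 \right)}\right) = -5655 - \left(-5803 + 14 \cdot 83\right) = -5655 - \left(-5803 + 1162\right) = -5655 - -4641 = -5655 + 4641 = -1014$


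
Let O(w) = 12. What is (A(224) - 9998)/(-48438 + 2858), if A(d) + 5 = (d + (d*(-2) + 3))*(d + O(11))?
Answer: 62159/45580 ≈ 1.3637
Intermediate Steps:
A(d) = -5 + (3 - d)*(12 + d) (A(d) = -5 + (d + (d*(-2) + 3))*(d + 12) = -5 + (d + (-2*d + 3))*(12 + d) = -5 + (d + (3 - 2*d))*(12 + d) = -5 + (3 - d)*(12 + d))
(A(224) - 9998)/(-48438 + 2858) = ((31 - 1*224**2 - 9*224) - 9998)/(-48438 + 2858) = ((31 - 1*50176 - 2016) - 9998)/(-45580) = ((31 - 50176 - 2016) - 9998)*(-1/45580) = (-52161 - 9998)*(-1/45580) = -62159*(-1/45580) = 62159/45580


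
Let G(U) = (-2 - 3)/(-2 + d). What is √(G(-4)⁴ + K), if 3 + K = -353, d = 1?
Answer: √269 ≈ 16.401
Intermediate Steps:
G(U) = 5 (G(U) = (-2 - 3)/(-2 + 1) = -5/(-1) = -5*(-1) = 5)
K = -356 (K = -3 - 353 = -356)
√(G(-4)⁴ + K) = √(5⁴ - 356) = √(625 - 356) = √269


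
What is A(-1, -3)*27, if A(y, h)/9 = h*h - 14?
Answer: -1215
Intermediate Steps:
A(y, h) = -126 + 9*h² (A(y, h) = 9*(h*h - 14) = 9*(h² - 14) = 9*(-14 + h²) = -126 + 9*h²)
A(-1, -3)*27 = (-126 + 9*(-3)²)*27 = (-126 + 9*9)*27 = (-126 + 81)*27 = -45*27 = -1215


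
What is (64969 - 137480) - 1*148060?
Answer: -220571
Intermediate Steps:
(64969 - 137480) - 1*148060 = -72511 - 148060 = -220571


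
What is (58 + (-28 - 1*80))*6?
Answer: -300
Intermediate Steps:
(58 + (-28 - 1*80))*6 = (58 + (-28 - 80))*6 = (58 - 108)*6 = -50*6 = -300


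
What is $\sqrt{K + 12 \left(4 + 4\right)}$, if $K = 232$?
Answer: $2 \sqrt{82} \approx 18.111$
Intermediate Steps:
$\sqrt{K + 12 \left(4 + 4\right)} = \sqrt{232 + 12 \left(4 + 4\right)} = \sqrt{232 + 12 \cdot 8} = \sqrt{232 + 96} = \sqrt{328} = 2 \sqrt{82}$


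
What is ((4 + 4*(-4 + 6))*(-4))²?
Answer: 2304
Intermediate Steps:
((4 + 4*(-4 + 6))*(-4))² = ((4 + 4*2)*(-4))² = ((4 + 8)*(-4))² = (12*(-4))² = (-48)² = 2304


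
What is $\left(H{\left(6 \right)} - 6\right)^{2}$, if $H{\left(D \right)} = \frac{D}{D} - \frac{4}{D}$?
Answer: $\frac{289}{9} \approx 32.111$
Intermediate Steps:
$H{\left(D \right)} = 1 - \frac{4}{D}$
$\left(H{\left(6 \right)} - 6\right)^{2} = \left(\frac{-4 + 6}{6} - 6\right)^{2} = \left(\frac{1}{6} \cdot 2 - 6\right)^{2} = \left(\frac{1}{3} - 6\right)^{2} = \left(- \frac{17}{3}\right)^{2} = \frac{289}{9}$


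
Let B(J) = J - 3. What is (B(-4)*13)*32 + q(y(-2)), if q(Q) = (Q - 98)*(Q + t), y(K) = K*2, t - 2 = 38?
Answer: -6584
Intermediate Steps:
t = 40 (t = 2 + 38 = 40)
y(K) = 2*K
q(Q) = (-98 + Q)*(40 + Q) (q(Q) = (Q - 98)*(Q + 40) = (-98 + Q)*(40 + Q))
B(J) = -3 + J
(B(-4)*13)*32 + q(y(-2)) = ((-3 - 4)*13)*32 + (-3920 + (2*(-2))**2 - 116*(-2)) = -7*13*32 + (-3920 + (-4)**2 - 58*(-4)) = -91*32 + (-3920 + 16 + 232) = -2912 - 3672 = -6584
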